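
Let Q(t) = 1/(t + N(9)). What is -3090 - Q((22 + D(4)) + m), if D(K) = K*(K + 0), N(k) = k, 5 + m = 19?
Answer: -188491/61 ≈ -3090.0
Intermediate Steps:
m = 14 (m = -5 + 19 = 14)
D(K) = K² (D(K) = K*K = K²)
Q(t) = 1/(9 + t) (Q(t) = 1/(t + 9) = 1/(9 + t))
-3090 - Q((22 + D(4)) + m) = -3090 - 1/(9 + ((22 + 4²) + 14)) = -3090 - 1/(9 + ((22 + 16) + 14)) = -3090 - 1/(9 + (38 + 14)) = -3090 - 1/(9 + 52) = -3090 - 1/61 = -188491/61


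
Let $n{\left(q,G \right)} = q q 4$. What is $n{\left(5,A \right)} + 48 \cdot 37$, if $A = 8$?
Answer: $1876$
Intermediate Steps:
$n{\left(q,G \right)} = 4 q^{2}$ ($n{\left(q,G \right)} = q^{2} \cdot 4 = 4 q^{2}$)
$n{\left(5,A \right)} + 48 \cdot 37 = 4 \cdot 5^{2} + 48 \cdot 37 = 4 \cdot 25 + 1776 = 100 + 1776 = 1876$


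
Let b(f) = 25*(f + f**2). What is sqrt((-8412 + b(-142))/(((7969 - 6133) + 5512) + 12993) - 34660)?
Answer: I*sqrt(14330782120402)/20341 ≈ 186.11*I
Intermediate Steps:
b(f) = 25*f + 25*f**2
sqrt((-8412 + b(-142))/(((7969 - 6133) + 5512) + 12993) - 34660) = sqrt((-8412 + 25*(-142)*(1 - 142))/(((7969 - 6133) + 5512) + 12993) - 34660) = sqrt((-8412 + 25*(-142)*(-141))/((1836 + 5512) + 12993) - 34660) = sqrt((-8412 + 500550)/(7348 + 12993) - 34660) = sqrt(492138/20341 - 34660) = sqrt(-704526922/20341) = I*sqrt(14330782120402)/20341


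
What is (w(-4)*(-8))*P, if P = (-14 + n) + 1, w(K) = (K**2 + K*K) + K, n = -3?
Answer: 3584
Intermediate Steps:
w(K) = K + 2*K**2 (w(K) = (K**2 + K**2) + K = 2*K**2 + K = K + 2*K**2)
P = -16 (P = (-14 - 3) + 1 = -17 + 1 = -16)
(w(-4)*(-8))*P = (-4*(1 + 2*(-4))*(-8))*(-16) = (-4*(1 - 8)*(-8))*(-16) = (-4*(-7)*(-8))*(-16) = (28*(-8))*(-16) = -224*(-16) = 3584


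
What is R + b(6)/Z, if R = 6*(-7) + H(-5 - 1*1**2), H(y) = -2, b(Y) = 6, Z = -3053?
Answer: -134338/3053 ≈ -44.002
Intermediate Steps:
R = -44 (R = 6*(-7) - 2 = -42 - 2 = -44)
R + b(6)/Z = -44 + 6/(-3053) = -44 + 6*(-1/3053) = -44 - 6/3053 = -134338/3053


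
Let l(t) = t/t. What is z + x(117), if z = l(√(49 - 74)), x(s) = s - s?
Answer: 1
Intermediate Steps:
l(t) = 1
x(s) = 0
z = 1
z + x(117) = 1 + 0 = 1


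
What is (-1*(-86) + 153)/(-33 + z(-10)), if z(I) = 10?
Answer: -239/23 ≈ -10.391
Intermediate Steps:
(-1*(-86) + 153)/(-33 + z(-10)) = (-1*(-86) + 153)/(-33 + 10) = (86 + 153)/(-23) = -1/23*239 = -239/23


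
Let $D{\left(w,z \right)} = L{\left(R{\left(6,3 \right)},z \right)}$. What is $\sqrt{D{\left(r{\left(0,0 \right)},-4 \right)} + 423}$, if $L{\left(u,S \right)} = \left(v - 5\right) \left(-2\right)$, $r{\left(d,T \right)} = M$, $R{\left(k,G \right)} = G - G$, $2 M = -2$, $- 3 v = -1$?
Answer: $\frac{\sqrt{3891}}{3} \approx 20.793$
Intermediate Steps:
$v = \frac{1}{3}$ ($v = \left(- \frac{1}{3}\right) \left(-1\right) = \frac{1}{3} \approx 0.33333$)
$M = -1$ ($M = \frac{1}{2} \left(-2\right) = -1$)
$R{\left(k,G \right)} = 0$
$r{\left(d,T \right)} = -1$
$L{\left(u,S \right)} = \frac{28}{3}$ ($L{\left(u,S \right)} = \left(\frac{1}{3} - 5\right) \left(-2\right) = \left(- \frac{14}{3}\right) \left(-2\right) = \frac{28}{3}$)
$D{\left(w,z \right)} = \frac{28}{3}$
$\sqrt{D{\left(r{\left(0,0 \right)},-4 \right)} + 423} = \sqrt{\frac{28}{3} + 423} = \sqrt{\frac{1297}{3}} = \frac{\sqrt{3891}}{3}$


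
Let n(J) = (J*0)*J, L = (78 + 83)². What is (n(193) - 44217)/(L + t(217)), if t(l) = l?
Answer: -44217/26138 ≈ -1.6917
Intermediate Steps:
L = 25921 (L = 161² = 25921)
n(J) = 0 (n(J) = 0*J = 0)
(n(193) - 44217)/(L + t(217)) = (0 - 44217)/(25921 + 217) = -44217/26138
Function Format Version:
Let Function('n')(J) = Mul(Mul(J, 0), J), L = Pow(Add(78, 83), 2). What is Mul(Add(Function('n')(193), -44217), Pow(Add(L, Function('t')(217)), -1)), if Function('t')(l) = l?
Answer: Rational(-44217, 26138) ≈ -1.6917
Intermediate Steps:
L = 25921 (L = Pow(161, 2) = 25921)
Function('n')(J) = 0 (Function('n')(J) = Mul(0, J) = 0)
Mul(Add(Function('n')(193), -44217), Pow(Add(L, Function('t')(217)), -1)) = Mul(Add(0, -44217), Pow(Add(25921, 217), -1)) = Mul(-44217, Pow(26138, -1)) = Mul(-44217, Rational(1, 26138)) = Rational(-44217, 26138)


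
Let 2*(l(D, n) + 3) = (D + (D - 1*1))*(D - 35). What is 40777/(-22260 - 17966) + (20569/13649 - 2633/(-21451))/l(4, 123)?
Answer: -2700759365413501/2626395278340202 ≈ -1.0283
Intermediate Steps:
l(D, n) = -3 + (-1 + 2*D)*(-35 + D)/2 (l(D, n) = -3 + ((D + (D - 1*1))*(D - 35))/2 = -3 + ((D + (D - 1))*(-35 + D))/2 = -3 + ((D + (-1 + D))*(-35 + D))/2 = -3 + ((-1 + 2*D)*(-35 + D))/2 = -3 + (-1 + 2*D)*(-35 + D)/2)
40777/(-22260 - 17966) + (20569/13649 - 2633/(-21451))/l(4, 123) = 40777/(-22260 - 17966) + (20569/13649 - 2633/(-21451))/(29/2 + 4**2 - 71/2*4) = 40777/(-40226) + (20569*(1/13649) - 2633*(-1/21451))/(29/2 + 16 - 142) = 40777*(-1/40226) + (20569/13649 + 2633/21451)/(-223/2) = -40777/40226 + (477163436/292784699)*(-2/223) = -40777/40226 - 954326872/65290987877 = -2700759365413501/2626395278340202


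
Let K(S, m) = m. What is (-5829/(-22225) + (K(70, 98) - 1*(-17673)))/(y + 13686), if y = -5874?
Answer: 98741576/43405425 ≈ 2.2749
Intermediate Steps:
(-5829/(-22225) + (K(70, 98) - 1*(-17673)))/(y + 13686) = (-5829/(-22225) + (98 - 1*(-17673)))/(-5874 + 13686) = (-5829*(-1/22225) + (98 + 17673))/7812 = (5829/22225 + 17771)*(1/7812) = (394966304/22225)*(1/7812) = 98741576/43405425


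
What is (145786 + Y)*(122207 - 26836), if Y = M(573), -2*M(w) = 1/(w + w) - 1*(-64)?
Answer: 31860415154957/2292 ≈ 1.3901e+10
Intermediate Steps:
M(w) = -32 - 1/(4*w) (M(w) = -(1/(w + w) - 1*(-64))/2 = -(1/(2*w) + 64)/2 = -(64 + 1/(2*w))/2 = -32 - 1/(4*w))
Y = -73345/2292 (Y = -32 - 1/4/573 = -32 - 1/4*1/573 = -32 - 1/2292 = -73345/2292 ≈ -32.000)
(145786 + Y)*(122207 - 26836) = (145786 - 73345/2292)*(122207 - 26836) = (334068167/2292)*95371 = 31860415154957/2292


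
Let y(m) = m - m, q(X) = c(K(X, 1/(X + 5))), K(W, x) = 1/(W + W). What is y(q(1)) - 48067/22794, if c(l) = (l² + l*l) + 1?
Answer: -48067/22794 ≈ -2.1088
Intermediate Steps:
K(W, x) = 1/(2*W)
c(l) = 1 + 2*l² (c(l) = (l² + l²) + 1 = 2*l² + 1 = 1 + 2*l²)
q(X) = 1 + 1/(2*X²) (q(X) = 1 + 2*(1/(2*X))² = 1 + 2*(1/(4*X²)) = 1 + 1/(2*X²))
y(m) = 0
y(q(1)) - 48067/22794 = 0 - 48067/22794 = -48067/22794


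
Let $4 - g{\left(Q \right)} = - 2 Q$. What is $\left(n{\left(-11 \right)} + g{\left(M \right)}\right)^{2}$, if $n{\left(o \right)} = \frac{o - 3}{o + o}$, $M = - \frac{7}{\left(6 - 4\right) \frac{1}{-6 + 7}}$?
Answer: $\frac{676}{121} \approx 5.5868$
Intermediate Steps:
$M = - \frac{7}{2}$ ($M = - \frac{7}{2 \cdot 1^{-1}} = - \frac{7}{2 \cdot 1} = - \frac{7}{2} \approx -3.5$)
$n{\left(o \right)} = \frac{-3 + o}{2 o}$
$g{\left(Q \right)} = 4 + 2 Q$ ($g{\left(Q \right)} = 4 - - 2 Q = 4 + 2 Q$)
$\left(n{\left(-11 \right)} + g{\left(M \right)}\right)^{2} = \left(\frac{-3 - 11}{2 \left(-11\right)} + \left(4 + 2 \left(- \frac{7}{2}\right)\right)\right)^{2} = \left(\frac{1}{2} \left(- \frac{1}{11}\right) \left(-14\right) + \left(4 - 7\right)\right)^{2} = \left(\frac{7}{11} - 3\right)^{2} = \left(- \frac{26}{11}\right)^{2} = \frac{676}{121}$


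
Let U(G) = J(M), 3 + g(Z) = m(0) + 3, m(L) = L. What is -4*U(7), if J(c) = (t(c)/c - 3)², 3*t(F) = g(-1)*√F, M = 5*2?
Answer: -36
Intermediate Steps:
g(Z) = 0 (g(Z) = -3 + (0 + 3) = -3 + 3 = 0)
M = 10
t(F) = 0 (t(F) = (0*√F)/3 = (⅓)*0 = 0)
J(c) = 9 (J(c) = (0/c - 3)² = (0 - 3)² = (-3)² = 9)
U(G) = 9
-4*U(7) = -4*9 = -36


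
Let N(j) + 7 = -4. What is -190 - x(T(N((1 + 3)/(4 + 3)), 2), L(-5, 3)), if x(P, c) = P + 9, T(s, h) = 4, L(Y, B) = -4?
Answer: -203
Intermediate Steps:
N(j) = -11 (N(j) = -7 - 4 = -11)
x(P, c) = 9 + P
-190 - x(T(N((1 + 3)/(4 + 3)), 2), L(-5, 3)) = -190 - (9 + 4) = -190 - 1*13 = -190 - 13 = -203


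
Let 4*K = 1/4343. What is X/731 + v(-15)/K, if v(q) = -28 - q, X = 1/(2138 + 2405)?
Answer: -749986224987/3320933 ≈ -2.2584e+5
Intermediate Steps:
X = 1/4543 ≈ 0.00022012
K = 1/17372 (K = (¼)/4343 = (¼)*(1/4343) = 1/17372 ≈ 5.7564e-5)
X/731 + v(-15)/K = (1/4543)/731 + (-28 - 1*(-15))/(1/17372) = (1/4543)*(1/731) + (-28 + 15)*17372 = 1/3320933 - 13*17372 = 1/3320933 - 225836 = -749986224987/3320933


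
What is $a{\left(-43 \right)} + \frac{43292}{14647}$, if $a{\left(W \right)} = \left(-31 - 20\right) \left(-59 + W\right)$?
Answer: $\frac{76236986}{14647} \approx 5205.0$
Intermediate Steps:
$a{\left(W \right)} = 3009 - 51 W$ ($a{\left(W \right)} = - 51 \left(-59 + W\right) = 3009 - 51 W$)
$a{\left(-43 \right)} + \frac{43292}{14647} = \left(3009 - -2193\right) + \frac{43292}{14647} = \left(3009 + 2193\right) + 43292 \cdot \frac{1}{14647} = 5202 + \frac{43292}{14647} = \frac{76236986}{14647}$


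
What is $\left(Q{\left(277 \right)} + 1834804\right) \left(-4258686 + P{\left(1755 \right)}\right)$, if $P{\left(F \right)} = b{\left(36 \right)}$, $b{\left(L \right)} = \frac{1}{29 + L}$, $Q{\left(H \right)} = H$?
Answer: $- \frac{507977192796709}{65} \approx -7.815 \cdot 10^{12}$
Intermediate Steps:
$P{\left(F \right)} = \frac{1}{65}$ ($P{\left(F \right)} = \frac{1}{29 + 36} = \frac{1}{65}$)
$\left(Q{\left(277 \right)} + 1834804\right) \left(-4258686 + P{\left(1755 \right)}\right) = \left(277 + 1834804\right) \left(-4258686 + \frac{1}{65}\right) = 1835081 \left(- \frac{276814589}{65}\right) = - \frac{507977192796709}{65}$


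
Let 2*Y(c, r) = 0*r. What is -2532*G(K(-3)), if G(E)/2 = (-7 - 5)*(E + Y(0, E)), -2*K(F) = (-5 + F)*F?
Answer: -729216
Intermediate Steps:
Y(c, r) = 0 (Y(c, r) = (0*r)/2 = (1/2)*0 = 0)
K(F) = -F*(-5 + F)/2 (K(F) = -(-5 + F)*F/2 = -F*(-5 + F)/2)
G(E) = -24*E (G(E) = 2*((-7 - 5)*(E + 0)) = 2*(-12*E) = -24*E)
-2532*G(K(-3)) = -(-60768)*(1/2)*(-3)*(5 - 1*(-3)) = -(-60768)*(1/2)*(-3)*(5 + 3) = -(-60768)*(1/2)*(-3)*8 = -(-60768)*(-12) = -2532*288 = -729216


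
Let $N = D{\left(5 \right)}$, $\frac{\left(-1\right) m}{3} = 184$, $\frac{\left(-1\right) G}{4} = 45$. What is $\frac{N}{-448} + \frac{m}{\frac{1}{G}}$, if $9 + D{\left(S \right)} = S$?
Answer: $\frac{11128321}{112} \approx 99360.0$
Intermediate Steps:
$G = -180$ ($G = \left(-4\right) 45 = -180$)
$m = -552$ ($m = \left(-3\right) 184 = -552$)
$D{\left(S \right)} = -9 + S$
$N = -4$ ($N = -9 + 5 = -4$)
$\frac{N}{-448} + \frac{m}{\frac{1}{G}} = - \frac{4}{-448} - \frac{552}{\frac{1}{-180}} = \left(-4\right) \left(- \frac{1}{448}\right) - \frac{552}{- \frac{1}{180}} = \frac{1}{112} - -99360 = \frac{1}{112} + 99360 = \frac{11128321}{112}$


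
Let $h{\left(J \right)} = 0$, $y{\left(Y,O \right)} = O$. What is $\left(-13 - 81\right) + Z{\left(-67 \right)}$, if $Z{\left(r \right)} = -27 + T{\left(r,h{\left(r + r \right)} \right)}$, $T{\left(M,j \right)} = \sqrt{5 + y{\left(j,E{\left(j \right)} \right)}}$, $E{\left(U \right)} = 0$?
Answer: $-121 + \sqrt{5} \approx -118.76$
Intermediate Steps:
$T{\left(M,j \right)} = \sqrt{5}$ ($T{\left(M,j \right)} = \sqrt{5 + 0} = \sqrt{5}$)
$Z{\left(r \right)} = -27 + \sqrt{5}$
$\left(-13 - 81\right) + Z{\left(-67 \right)} = \left(-13 - 81\right) - \left(27 - \sqrt{5}\right) = -94 - \left(27 - \sqrt{5}\right) = -121 + \sqrt{5}$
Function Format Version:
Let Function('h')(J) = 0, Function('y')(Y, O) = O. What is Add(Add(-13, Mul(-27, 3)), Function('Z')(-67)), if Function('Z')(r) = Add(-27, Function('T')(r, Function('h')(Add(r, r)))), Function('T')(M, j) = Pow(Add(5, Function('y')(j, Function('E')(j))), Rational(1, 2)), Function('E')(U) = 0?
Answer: Add(-121, Pow(5, Rational(1, 2))) ≈ -118.76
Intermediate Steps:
Function('T')(M, j) = Pow(5, Rational(1, 2)) (Function('T')(M, j) = Pow(Add(5, 0), Rational(1, 2)) = Pow(5, Rational(1, 2)))
Function('Z')(r) = Add(-27, Pow(5, Rational(1, 2)))
Add(Add(-13, Mul(-27, 3)), Function('Z')(-67)) = Add(Add(-13, Mul(-27, 3)), Add(-27, Pow(5, Rational(1, 2)))) = Add(Add(-13, -81), Add(-27, Pow(5, Rational(1, 2)))) = Add(-94, Add(-27, Pow(5, Rational(1, 2)))) = Add(-121, Pow(5, Rational(1, 2)))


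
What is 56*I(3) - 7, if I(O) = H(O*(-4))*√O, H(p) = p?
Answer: -7 - 672*√3 ≈ -1170.9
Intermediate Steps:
I(O) = -4*O^(3/2) (I(O) = (O*(-4))*√O = (-4*O)*√O = -4*O^(3/2))
56*I(3) - 7 = 56*(-12*√3) - 7 = -672*√3 - 7 = -7 - 672*√3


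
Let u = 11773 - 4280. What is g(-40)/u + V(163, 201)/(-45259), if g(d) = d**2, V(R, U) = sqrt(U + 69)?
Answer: 1600/7493 - 3*sqrt(30)/45259 ≈ 0.21317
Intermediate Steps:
V(R, U) = sqrt(69 + U)
u = 7493
g(-40)/u + V(163, 201)/(-45259) = (-40)**2/7493 + sqrt(69 + 201)/(-45259) = 1600*(1/7493) + sqrt(270)*(-1/45259) = 1600/7493 + (3*sqrt(30))*(-1/45259) = 1600/7493 - 3*sqrt(30)/45259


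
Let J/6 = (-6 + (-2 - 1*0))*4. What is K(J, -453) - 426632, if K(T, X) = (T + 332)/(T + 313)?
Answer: -51622332/121 ≈ -4.2663e+5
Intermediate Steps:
J = -192 (J = 6*((-6 + (-2 - 1*0))*4) = 6*((-6 + (-2 + 0))*4) = 6*((-6 - 2)*4) = 6*(-8*4) = 6*(-32) = -192)
K(T, X) = (332 + T)/(313 + T)
K(J, -453) - 426632 = (332 - 192)/(313 - 192) - 426632 = 140/121 - 426632 = -51622332/121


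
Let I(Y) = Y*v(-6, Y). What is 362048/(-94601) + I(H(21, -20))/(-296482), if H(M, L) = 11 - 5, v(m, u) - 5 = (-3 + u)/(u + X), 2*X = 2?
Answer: -375703287490/98166227887 ≈ -3.8272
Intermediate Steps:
X = 1 (X = (1/2)*2 = 1)
v(m, u) = 5 + (-3 + u)/(1 + u) (v(m, u) = 5 + (-3 + u)/(u + 1) = 5 + (-3 + u)/(1 + u))
H(M, L) = 6
I(Y) = 2*Y*(1 + 3*Y)/(1 + Y) (I(Y) = Y*(2*(1 + 3*Y)/(1 + Y)) = 2*Y*(1 + 3*Y)/(1 + Y))
362048/(-94601) + I(H(21, -20))/(-296482) = 362048/(-94601) + (2*6*(1 + 3*6)/(1 + 6))/(-296482) = 362048*(-1/94601) + (2*6*(1 + 18)/7)*(-1/296482) = -362048/94601 + (2*6*(1/7)*19)*(-1/296482) = -362048/94601 + (228/7)*(-1/296482) = -362048/94601 - 114/1037687 = -375703287490/98166227887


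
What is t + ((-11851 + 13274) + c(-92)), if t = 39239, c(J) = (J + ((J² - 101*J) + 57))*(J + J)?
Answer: -3220002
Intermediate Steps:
c(J) = 2*J*(57 + J² - 100*J) (c(J) = (J + (57 + J² - 101*J))*(2*J) = (57 + J² - 100*J)*(2*J) = 2*J*(57 + J² - 100*J))
t + ((-11851 + 13274) + c(-92)) = 39239 + ((-11851 + 13274) + 2*(-92)*(57 + (-92)² - 100*(-92))) = 39239 + (1423 + 2*(-92)*(57 + 8464 + 9200)) = 39239 + (1423 + 2*(-92)*17721) = 39239 + (1423 - 3260664) = 39239 - 3259241 = -3220002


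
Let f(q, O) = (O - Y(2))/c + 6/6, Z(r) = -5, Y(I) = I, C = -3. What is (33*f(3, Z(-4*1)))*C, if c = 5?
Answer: 198/5 ≈ 39.600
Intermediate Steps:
f(q, O) = ⅗ + O/5 (f(q, O) = (O - 1*2)/5 + 6/6 = (O - 2)*(⅕) + 6*(⅙) = (-2 + O)*(⅕) + 1 = (-⅖ + O/5) + 1 = ⅗ + O/5)
(33*f(3, Z(-4*1)))*C = (33*(⅗ + (⅕)*(-5)))*(-3) = (33*(⅗ - 1))*(-3) = (33*(-⅖))*(-3) = -66/5*(-3) = 198/5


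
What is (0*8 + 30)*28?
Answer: 840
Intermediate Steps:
(0*8 + 30)*28 = (0 + 30)*28 = 30*28 = 840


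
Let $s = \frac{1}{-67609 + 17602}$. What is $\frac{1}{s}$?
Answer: $-50007$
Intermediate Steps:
$s = - \frac{1}{50007}$ ($s = \frac{1}{-50007} = - \frac{1}{50007} \approx -1.9997 \cdot 10^{-5}$)
$\frac{1}{s} = \frac{1}{- \frac{1}{50007}} = -50007$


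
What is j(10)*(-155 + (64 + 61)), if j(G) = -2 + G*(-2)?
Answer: 660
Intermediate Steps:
j(G) = -2 - 2*G
j(10)*(-155 + (64 + 61)) = (-2 - 2*10)*(-155 + (64 + 61)) = (-2 - 20)*(-155 + 125) = -22*(-30) = 660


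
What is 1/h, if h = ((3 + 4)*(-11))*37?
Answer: -1/2849 ≈ -0.00035100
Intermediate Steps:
h = -2849 (h = (7*(-11))*37 = -77*37 = -2849)
1/h = 1/(-2849) = -1/2849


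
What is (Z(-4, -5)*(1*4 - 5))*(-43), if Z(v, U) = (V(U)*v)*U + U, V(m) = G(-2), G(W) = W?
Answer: -1935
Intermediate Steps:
V(m) = -2
Z(v, U) = U - 2*U*v (Z(v, U) = (-2*v)*U + U = -2*U*v + U = U - 2*U*v)
(Z(-4, -5)*(1*4 - 5))*(-43) = ((-5*(1 - 2*(-4)))*(1*4 - 5))*(-43) = ((-5*(1 + 8))*(4 - 5))*(-43) = (-5*9*(-1))*(-43) = -45*(-1)*(-43) = 45*(-43) = -1935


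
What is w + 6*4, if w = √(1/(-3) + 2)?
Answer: 24 + √15/3 ≈ 25.291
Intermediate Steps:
w = √15/3 (w = √(1*(-⅓) + 2) = √(-⅓ + 2) = √(5/3) = √15/3 ≈ 1.2910)
w + 6*4 = √15/3 + 6*4 = √15/3 + 24 = 24 + √15/3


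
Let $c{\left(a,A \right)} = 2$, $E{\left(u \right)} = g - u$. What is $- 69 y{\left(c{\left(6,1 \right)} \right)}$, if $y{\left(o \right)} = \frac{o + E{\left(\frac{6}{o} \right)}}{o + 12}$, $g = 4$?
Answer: $- \frac{207}{14} \approx -14.786$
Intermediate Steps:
$E{\left(u \right)} = 4 - u$
$y{\left(o \right)} = \frac{4 + o - \frac{6}{o}}{12 + o}$ ($y{\left(o \right)} = \frac{o + \left(4 - \frac{6}{o}\right)}{o + 12} = \frac{o + \left(4 - \frac{6}{o}\right)}{12 + o} = \frac{4 + o - \frac{6}{o}}{12 + o}$)
$- 69 y{\left(c{\left(6,1 \right)} \right)} = - 69 \frac{-6 + 2 \left(4 + 2\right)}{2 \left(12 + 2\right)} = - 69 \frac{-6 + 2 \cdot 6}{2 \cdot 14} = - 69 \cdot \frac{1}{2} \cdot \frac{1}{14} \left(-6 + 12\right) = - 69 \cdot \frac{1}{2} \cdot \frac{1}{14} \cdot 6 = \left(-69\right) \frac{3}{14} = - \frac{207}{14}$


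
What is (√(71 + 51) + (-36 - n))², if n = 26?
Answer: (62 - √122)² ≈ 2596.4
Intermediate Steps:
(√(71 + 51) + (-36 - n))² = (√(71 + 51) + (-36 - 1*26))² = (√122 + (-36 - 26))² = (√122 - 62)² = (-62 + √122)²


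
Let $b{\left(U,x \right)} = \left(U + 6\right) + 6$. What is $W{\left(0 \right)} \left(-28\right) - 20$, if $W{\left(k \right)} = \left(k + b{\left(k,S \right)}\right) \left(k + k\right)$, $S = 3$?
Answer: $-20$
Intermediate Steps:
$b{\left(U,x \right)} = 12 + U$ ($b{\left(U,x \right)} = \left(6 + U\right) + 6 = 12 + U$)
$W{\left(k \right)} = 2 k \left(12 + 2 k\right)$ ($W{\left(k \right)} = \left(k + \left(12 + k\right)\right) \left(k + k\right) = \left(12 + 2 k\right) 2 k = 2 k \left(12 + 2 k\right)$)
$W{\left(0 \right)} \left(-28\right) - 20 = 4 \cdot 0 \left(6 + 0\right) \left(-28\right) - 20 = 4 \cdot 0 \cdot 6 \left(-28\right) - 20 = 0 \left(-28\right) - 20 = 0 - 20 = -20$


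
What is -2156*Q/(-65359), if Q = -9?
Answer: -2772/9337 ≈ -0.29688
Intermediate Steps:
-2156*Q/(-65359) = -2156*(-9)/(-65359) = 19404*(-1/65359) = -2772/9337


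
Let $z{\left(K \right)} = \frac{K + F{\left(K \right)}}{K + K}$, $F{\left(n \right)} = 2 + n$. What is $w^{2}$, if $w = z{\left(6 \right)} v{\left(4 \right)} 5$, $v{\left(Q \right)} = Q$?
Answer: $\frac{4900}{9} \approx 544.44$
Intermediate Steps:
$z{\left(K \right)} = \frac{2 + 2 K}{2 K}$ ($z{\left(K \right)} = \frac{K + \left(2 + K\right)}{K + K} = \frac{2 + 2 K}{2 K}$)
$w = \frac{70}{3}$ ($w = \frac{1 + 6}{6} \cdot 4 \cdot 5 = \frac{1}{6} \cdot 7 \cdot 4 \cdot 5 = \frac{7}{6} \cdot 4 \cdot 5 = \frac{14}{3} \cdot 5 = \frac{70}{3} \approx 23.333$)
$w^{2} = \left(\frac{70}{3}\right)^{2} = \frac{4900}{9}$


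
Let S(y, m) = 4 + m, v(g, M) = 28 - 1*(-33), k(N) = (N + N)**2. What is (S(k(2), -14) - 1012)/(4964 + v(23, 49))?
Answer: -1022/5025 ≈ -0.20338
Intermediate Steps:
k(N) = 4*N**2 (k(N) = (2*N)**2 = 4*N**2)
v(g, M) = 61 (v(g, M) = 28 + 33 = 61)
(S(k(2), -14) - 1012)/(4964 + v(23, 49)) = ((4 - 14) - 1012)/(4964 + 61) = (-10 - 1012)/5025 = -1022*1/5025 = -1022/5025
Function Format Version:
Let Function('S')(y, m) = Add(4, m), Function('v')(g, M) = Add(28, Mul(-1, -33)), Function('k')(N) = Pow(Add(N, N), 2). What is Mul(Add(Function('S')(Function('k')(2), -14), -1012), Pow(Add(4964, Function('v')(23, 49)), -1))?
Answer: Rational(-1022, 5025) ≈ -0.20338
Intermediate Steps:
Function('k')(N) = Mul(4, Pow(N, 2)) (Function('k')(N) = Pow(Mul(2, N), 2) = Mul(4, Pow(N, 2)))
Function('v')(g, M) = 61 (Function('v')(g, M) = Add(28, 33) = 61)
Mul(Add(Function('S')(Function('k')(2), -14), -1012), Pow(Add(4964, Function('v')(23, 49)), -1)) = Mul(Add(Add(4, -14), -1012), Pow(Add(4964, 61), -1)) = Mul(Add(-10, -1012), Pow(5025, -1)) = Mul(-1022, Rational(1, 5025)) = Rational(-1022, 5025)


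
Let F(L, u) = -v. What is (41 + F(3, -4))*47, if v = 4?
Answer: 1739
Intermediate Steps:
F(L, u) = -4 (F(L, u) = -1*4 = -4)
(41 + F(3, -4))*47 = (41 - 4)*47 = 37*47 = 1739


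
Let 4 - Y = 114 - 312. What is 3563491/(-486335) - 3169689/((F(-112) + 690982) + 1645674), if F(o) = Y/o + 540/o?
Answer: -5263018516151/606076999355 ≈ -8.6837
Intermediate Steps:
Y = 202 (Y = 4 - (114 - 312) = 4 - 1*(-198) = 4 + 198 = 202)
F(o) = 742/o (F(o) = 202/o + 540/o = 742/o)
3563491/(-486335) - 3169689/((F(-112) + 690982) + 1645674) = 3563491/(-486335) - 3169689/((742/(-112) + 690982) + 1645674) = 3563491*(-1/486335) - 3169689/((742*(-1/112) + 690982) + 1645674) = -3563491/486335 - 3169689/((-53/8 + 690982) + 1645674) = -3563491/486335 - 3169689/(5527803/8 + 1645674) = -3563491/486335 - 3169689/18693195/8 = -3563491/486335 - 3169689*8/18693195 = -3563491/486335 - 8452504/6231065 = -5263018516151/606076999355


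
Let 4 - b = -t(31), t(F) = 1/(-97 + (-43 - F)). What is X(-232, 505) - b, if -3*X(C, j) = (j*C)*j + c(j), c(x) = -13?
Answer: 3372450658/171 ≈ 1.9722e+7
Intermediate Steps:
X(C, j) = 13/3 - C*j²/3 (X(C, j) = -((j*C)*j - 13)/3 = -((C*j)*j - 13)/3 = -(C*j² - 13)/3 = -(-13 + C*j²)/3 = 13/3 - C*j²/3)
t(F) = 1/(-140 - F)
b = 683/171 (b = 4 - (-1)*(-1/(140 + 31)) = 4 - (-1)*(-1/171) = 4 - (-1)*(-1*1/171) = 4 - (-1)*(-1)/171 = 4 - 1*1/171 = 4 - 1/171 = 683/171 ≈ 3.9942)
X(-232, 505) - b = (13/3 - ⅓*(-232)*505²) - 1*683/171 = (13/3 - ⅓*(-232)*255025) - 683/171 = (13/3 + 59165800/3) - 683/171 = 59165813/3 - 683/171 = 3372450658/171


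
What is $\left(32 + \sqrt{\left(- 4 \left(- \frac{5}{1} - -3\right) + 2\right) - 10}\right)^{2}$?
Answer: $1024$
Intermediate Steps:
$\left(32 + \sqrt{\left(- 4 \left(- \frac{5}{1} - -3\right) + 2\right) - 10}\right)^{2} = \left(32 + \sqrt{\left(- 4 \left(\left(-5\right) 1 + 3\right) + 2\right) - 10}\right)^{2} = \left(32 + \sqrt{\left(- 4 \left(-5 + 3\right) + 2\right) - 10}\right)^{2} = \left(32 + \sqrt{\left(\left(-4\right) \left(-2\right) + 2\right) - 10}\right)^{2} = \left(32 + \sqrt{\left(8 + 2\right) - 10}\right)^{2} = \left(32 + \sqrt{10 - 10}\right)^{2} = \left(32 + \sqrt{0}\right)^{2} = \left(32 + 0\right)^{2} = 32^{2} = 1024$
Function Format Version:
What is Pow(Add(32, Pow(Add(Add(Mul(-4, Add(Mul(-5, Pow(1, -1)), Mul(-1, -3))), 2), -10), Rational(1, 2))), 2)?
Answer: 1024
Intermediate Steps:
Pow(Add(32, Pow(Add(Add(Mul(-4, Add(Mul(-5, Pow(1, -1)), Mul(-1, -3))), 2), -10), Rational(1, 2))), 2) = Pow(Add(32, Pow(Add(Add(Mul(-4, Add(Mul(-5, 1), 3)), 2), -10), Rational(1, 2))), 2) = Pow(Add(32, Pow(Add(Add(Mul(-4, Add(-5, 3)), 2), -10), Rational(1, 2))), 2) = Pow(Add(32, Pow(Add(Add(Mul(-4, -2), 2), -10), Rational(1, 2))), 2) = Pow(Add(32, Pow(Add(Add(8, 2), -10), Rational(1, 2))), 2) = Pow(Add(32, Pow(Add(10, -10), Rational(1, 2))), 2) = Pow(Add(32, Pow(0, Rational(1, 2))), 2) = Pow(Add(32, 0), 2) = Pow(32, 2) = 1024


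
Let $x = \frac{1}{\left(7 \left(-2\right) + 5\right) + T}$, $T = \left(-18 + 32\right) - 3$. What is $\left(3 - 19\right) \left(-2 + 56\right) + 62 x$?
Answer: $-833$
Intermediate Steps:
$T = 11$ ($T = 14 - 3 = 11$)
$x = \frac{1}{2}$ ($x = \frac{1}{\left(7 \left(-2\right) + 5\right) + 11} = \frac{1}{\left(-14 + 5\right) + 11} = \frac{1}{-9 + 11} = \frac{1}{2} \approx 0.5$)
$\left(3 - 19\right) \left(-2 + 56\right) + 62 x = \left(3 - 19\right) \left(-2 + 56\right) + 62 \cdot \frac{1}{2} = \left(-16\right) 54 + 31 = -864 + 31 = -833$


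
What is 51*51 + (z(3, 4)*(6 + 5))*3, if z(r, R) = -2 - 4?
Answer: 2403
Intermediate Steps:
z(r, R) = -6
51*51 + (z(3, 4)*(6 + 5))*3 = 51*51 - 6*(6 + 5)*3 = 2601 - 6*11*3 = 2601 - 66*3 = 2601 - 198 = 2403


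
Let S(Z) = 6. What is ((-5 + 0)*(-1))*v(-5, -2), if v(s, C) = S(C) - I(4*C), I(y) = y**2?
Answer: -290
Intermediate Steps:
v(s, C) = 6 - 16*C**2 (v(s, C) = 6 - (4*C)**2 = 6 - 16*C**2)
((-5 + 0)*(-1))*v(-5, -2) = ((-5 + 0)*(-1))*(6 - 16*(-2)**2) = (-5*(-1))*(6 - 16*4) = 5*(6 - 64) = 5*(-58) = -290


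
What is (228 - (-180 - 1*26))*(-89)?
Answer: -38626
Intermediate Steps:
(228 - (-180 - 1*26))*(-89) = (228 - (-180 - 26))*(-89) = (228 - 1*(-206))*(-89) = (228 + 206)*(-89) = 434*(-89) = -38626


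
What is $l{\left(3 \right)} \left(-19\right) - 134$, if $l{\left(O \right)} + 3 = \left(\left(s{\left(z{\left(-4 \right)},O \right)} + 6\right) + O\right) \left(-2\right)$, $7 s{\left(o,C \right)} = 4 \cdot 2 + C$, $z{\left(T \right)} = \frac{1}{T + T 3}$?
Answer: $\frac{2273}{7} \approx 324.71$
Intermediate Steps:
$z{\left(T \right)} = \frac{1}{4 T}$ ($z{\left(T \right)} = \frac{1}{T + 3 T} = \frac{1}{4 T}$)
$s{\left(o,C \right)} = \frac{8}{7} + \frac{C}{7}$ ($s{\left(o,C \right)} = \frac{4 \cdot 2 + C}{7} = \frac{8 + C}{7} = \frac{8}{7} + \frac{C}{7}$)
$l{\left(O \right)} = - \frac{121}{7} - \frac{16 O}{7}$ ($l{\left(O \right)} = -3 + \left(\left(\left(\frac{8}{7} + \frac{O}{7}\right) + 6\right) + O\right) \left(-2\right) = -3 + \left(\left(\frac{50}{7} + \frac{O}{7}\right) + O\right) \left(-2\right) = -3 + \left(\frac{50}{7} + \frac{8 O}{7}\right) \left(-2\right) = -3 - \left(\frac{100}{7} + \frac{16 O}{7}\right) = - \frac{121}{7} - \frac{16 O}{7}$)
$l{\left(3 \right)} \left(-19\right) - 134 = \left(- \frac{121}{7} - \frac{48}{7}\right) \left(-19\right) - 134 = \left(- \frac{169}{7}\right) \left(-19\right) - 134 = \frac{3211}{7} - 134 = \frac{2273}{7}$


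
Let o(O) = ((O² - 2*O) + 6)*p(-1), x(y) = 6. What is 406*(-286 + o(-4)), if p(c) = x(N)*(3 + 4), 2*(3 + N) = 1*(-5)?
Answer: 395444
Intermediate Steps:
N = -11/2 (N = -3 + (1*(-5))/2 = -3 + (½)*(-5) = -3 - 5/2 = -11/2 ≈ -5.5000)
p(c) = 42 (p(c) = 6*(3 + 4) = 6*7 = 42)
o(O) = 252 - 84*O + 42*O² (o(O) = ((O² - 2*O) + 6)*42 = (6 + O² - 2*O)*42 = 252 - 84*O + 42*O²)
406*(-286 + o(-4)) = 406*(-286 + (252 - 84*(-4) + 42*(-4)²)) = 406*(-286 + (252 + 336 + 42*16)) = 406*(-286 + (252 + 336 + 672)) = 406*(-286 + 1260) = 406*974 = 395444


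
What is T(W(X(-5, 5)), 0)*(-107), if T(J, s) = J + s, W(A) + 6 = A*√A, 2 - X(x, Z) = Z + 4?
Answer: 642 + 749*I*√7 ≈ 642.0 + 1981.7*I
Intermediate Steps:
X(x, Z) = -2 - Z (X(x, Z) = 2 - (Z + 4) = 2 - (4 + Z) = 2 + (-4 - Z) = -2 - Z)
W(A) = -6 + A^(3/2) (W(A) = -6 + A*√A = -6 + A^(3/2))
T(W(X(-5, 5)), 0)*(-107) = ((-6 + (-2 - 1*5)^(3/2)) + 0)*(-107) = ((-6 + (-2 - 5)^(3/2)) + 0)*(-107) = ((-6 + (-7)^(3/2)) + 0)*(-107) = ((-6 - 7*I*√7) + 0)*(-107) = (-6 - 7*I*√7)*(-107) = 642 + 749*I*√7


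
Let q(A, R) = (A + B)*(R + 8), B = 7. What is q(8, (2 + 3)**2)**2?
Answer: 245025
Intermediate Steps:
q(A, R) = (7 + A)*(8 + R) (q(A, R) = (A + 7)*(R + 8) = (7 + A)*(8 + R))
q(8, (2 + 3)**2)**2 = (56 + 7*(2 + 3)**2 + 8*8 + 8*(2 + 3)**2)**2 = (56 + 7*5**2 + 64 + 8*5**2)**2 = (56 + 7*25 + 64 + 8*25)**2 = (56 + 175 + 64 + 200)**2 = 495**2 = 245025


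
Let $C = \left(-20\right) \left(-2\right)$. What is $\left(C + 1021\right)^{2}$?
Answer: $1125721$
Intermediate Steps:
$C = 40$
$\left(C + 1021\right)^{2} = \left(40 + 1021\right)^{2} = 1061^{2} = 1125721$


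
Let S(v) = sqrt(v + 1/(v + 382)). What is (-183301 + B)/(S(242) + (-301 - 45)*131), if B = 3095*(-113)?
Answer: 15076083195264/1281974325215 + 2132144*sqrt(5889351)/1281974325215 ≈ 11.764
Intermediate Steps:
B = -349735
S(v) = sqrt(v + 1/(382 + v))
(-183301 + B)/(S(242) + (-301 - 45)*131) = (-183301 - 349735)/(sqrt((1 + 242*(382 + 242))/(382 + 242)) + (-301 - 45)*131) = -533036/(sqrt((1 + 242*624)/624) - 346*131) = -533036/(sqrt((1 + 151008)/624) - 45326) = -533036/(sqrt((1/624)*151009) - 45326) = -533036/(sqrt(151009/624) - 45326) = -533036/(sqrt(5889351)/156 - 45326) = -533036/(-45326 + sqrt(5889351)/156)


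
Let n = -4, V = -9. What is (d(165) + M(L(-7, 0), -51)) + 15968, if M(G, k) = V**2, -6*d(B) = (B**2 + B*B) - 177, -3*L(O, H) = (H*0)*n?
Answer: 14007/2 ≈ 7003.5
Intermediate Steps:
L(O, H) = 0 (L(O, H) = -H*0*(-4)/3 = -0*(-4) = -1/3*0 = 0)
d(B) = 59/2 - B**2/3 (d(B) = -((B**2 + B*B) - 177)/6 = -((B**2 + B**2) - 177)/6 = -(2*B**2 - 177)/6 = -(-177 + 2*B**2)/6 = 59/2 - B**2/3)
M(G, k) = 81 (M(G, k) = (-9)**2 = 81)
(d(165) + M(L(-7, 0), -51)) + 15968 = ((59/2 - 1/3*165**2) + 81) + 15968 = ((59/2 - 1/3*27225) + 81) + 15968 = ((59/2 - 9075) + 81) + 15968 = (-18091/2 + 81) + 15968 = -17929/2 + 15968 = 14007/2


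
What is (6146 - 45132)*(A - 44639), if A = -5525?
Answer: 1955693704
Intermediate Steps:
(6146 - 45132)*(A - 44639) = (6146 - 45132)*(-5525 - 44639) = -38986*(-50164) = 1955693704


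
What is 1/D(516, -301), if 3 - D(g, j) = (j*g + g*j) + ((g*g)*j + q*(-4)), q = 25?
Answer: 1/80453791 ≈ 1.2429e-8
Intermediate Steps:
D(g, j) = 103 - j*g**2 - 2*g*j (D(g, j) = 3 - ((j*g + g*j) + ((g*g)*j + 25*(-4))) = 3 - ((g*j + g*j) + (g**2*j - 100)) = 3 - (2*g*j + (j*g**2 - 100)) = 3 - (2*g*j + (-100 + j*g**2)) = 3 - (-100 + j*g**2 + 2*g*j) = 3 + (100 - j*g**2 - 2*g*j) = 103 - j*g**2 - 2*g*j)
1/D(516, -301) = 1/(103 - 1*(-301)*516**2 - 2*516*(-301)) = 1/(103 - 1*(-301)*266256 + 310632) = 1/(103 + 80143056 + 310632) = 1/80453791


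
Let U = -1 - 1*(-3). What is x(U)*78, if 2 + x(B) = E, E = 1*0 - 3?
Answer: -390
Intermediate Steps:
E = -3 (E = 0 - 3 = -3)
U = 2 (U = -1 + 3 = 2)
x(B) = -5 (x(B) = -2 - 3 = -5)
x(U)*78 = -5*78 = -390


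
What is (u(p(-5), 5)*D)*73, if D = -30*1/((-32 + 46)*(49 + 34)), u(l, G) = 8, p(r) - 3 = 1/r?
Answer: -8760/581 ≈ -15.077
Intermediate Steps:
p(r) = 3 + 1/r
D = -15/581 (D = -30/(83*14) = -30/1162 = -30*1/1162 = -15/581 ≈ -0.025818)
(u(p(-5), 5)*D)*73 = (8*(-15/581))*73 = -120/581*73 = -8760/581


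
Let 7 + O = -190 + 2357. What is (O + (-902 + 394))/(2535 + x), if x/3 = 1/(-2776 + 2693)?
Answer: 68558/105201 ≈ 0.65169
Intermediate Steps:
O = 2160 (O = -7 + (-190 + 2357) = -7 + 2167 = 2160)
x = -3/83 (x = 3/(-2776 + 2693) = 3/(-83) = 3*(-1/83) = -3/83 ≈ -0.036145)
(O + (-902 + 394))/(2535 + x) = (2160 + (-902 + 394))/(2535 - 3/83) = (2160 - 508)/(210402/83) = 1652*(83/210402) = 68558/105201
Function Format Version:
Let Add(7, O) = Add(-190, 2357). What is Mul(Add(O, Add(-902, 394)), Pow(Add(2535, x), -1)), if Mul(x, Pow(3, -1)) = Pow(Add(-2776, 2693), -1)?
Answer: Rational(68558, 105201) ≈ 0.65169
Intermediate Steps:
O = 2160 (O = Add(-7, Add(-190, 2357)) = Add(-7, 2167) = 2160)
x = Rational(-3, 83) (x = Mul(3, Pow(Add(-2776, 2693), -1)) = Mul(3, Pow(-83, -1)) = Mul(3, Rational(-1, 83)) = Rational(-3, 83) ≈ -0.036145)
Mul(Add(O, Add(-902, 394)), Pow(Add(2535, x), -1)) = Mul(Add(2160, Add(-902, 394)), Pow(Add(2535, Rational(-3, 83)), -1)) = Mul(Add(2160, -508), Pow(Rational(210402, 83), -1)) = Mul(1652, Rational(83, 210402)) = Rational(68558, 105201)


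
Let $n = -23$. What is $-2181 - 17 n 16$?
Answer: $4075$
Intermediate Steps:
$-2181 - 17 n 16 = -2181 - 17 \left(-23\right) 16 = -2181 - \left(-391\right) 16 = -2181 - -6256 = -2181 + 6256 = 4075$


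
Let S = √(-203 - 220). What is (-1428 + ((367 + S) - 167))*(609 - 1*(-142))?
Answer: -922228 + 2253*I*√47 ≈ -9.2223e+5 + 15446.0*I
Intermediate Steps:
S = 3*I*√47 (S = √(-423) = 3*I*√47 ≈ 20.567*I)
(-1428 + ((367 + S) - 167))*(609 - 1*(-142)) = (-1428 + ((367 + 3*I*√47) - 167))*(609 - 1*(-142)) = (-1428 + (200 + 3*I*√47))*(609 + 142) = (-1228 + 3*I*√47)*751 = -922228 + 2253*I*√47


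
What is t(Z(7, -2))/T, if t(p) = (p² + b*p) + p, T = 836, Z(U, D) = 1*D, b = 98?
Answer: -97/418 ≈ -0.23206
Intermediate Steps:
Z(U, D) = D
t(p) = p² + 99*p (t(p) = (p² + 98*p) + p = p² + 99*p)
t(Z(7, -2))/T = -2*(99 - 2)/836 = -2*97*(1/836) = -194*1/836 = -97/418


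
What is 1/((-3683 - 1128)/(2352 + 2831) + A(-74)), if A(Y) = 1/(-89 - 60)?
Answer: -772267/722022 ≈ -1.0696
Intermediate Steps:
A(Y) = -1/149 (A(Y) = 1/(-149) = -1/149)
1/((-3683 - 1128)/(2352 + 2831) + A(-74)) = 1/((-3683 - 1128)/(2352 + 2831) - 1/149) = 1/(-4811/5183 - 1/149) = 1/(-722022/772267) = -772267/722022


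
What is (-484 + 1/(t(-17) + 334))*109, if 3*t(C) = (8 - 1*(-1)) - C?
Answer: -54232841/1028 ≈ -52756.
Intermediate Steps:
t(C) = 3 - C/3 (t(C) = ((8 - 1*(-1)) - C)/3 = ((8 + 1) - C)/3 = (9 - C)/3 = 3 - C/3)
(-484 + 1/(t(-17) + 334))*109 = (-484 + 1/((3 - 1/3*(-17)) + 334))*109 = (-484 + 1/((3 + 17/3) + 334))*109 = (-484 + 1/(26/3 + 334))*109 = (-484 + 1/(1028/3))*109 = (-484 + 3/1028)*109 = -497549/1028*109 = -54232841/1028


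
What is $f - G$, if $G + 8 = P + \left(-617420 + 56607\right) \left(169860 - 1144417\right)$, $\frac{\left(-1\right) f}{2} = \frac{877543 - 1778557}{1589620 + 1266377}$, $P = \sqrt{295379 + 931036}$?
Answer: $- \frac{520309565016180491}{951999} - \sqrt{1226415} \approx -5.4654 \cdot 10^{11}$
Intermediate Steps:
$P = \sqrt{1226415} \approx 1107.4$
$f = \frac{600676}{951999}$ ($f = - 2 \frac{877543 - 1778557}{1589620 + 1266377} = - 2 \left(- \frac{901014}{2855997}\right) = - 2 \left(\left(-901014\right) \frac{1}{2855997}\right) = \left(-2\right) \left(- \frac{300338}{951999}\right) = \frac{600676}{951999} \approx 0.63096$)
$G = 546544234833 + \sqrt{1226415}$ ($G = -8 + \left(\sqrt{1226415} + \left(-617420 + 56607\right) \left(169860 - 1144417\right)\right) = -8 + \left(\sqrt{1226415} - -546544234841\right) = -8 + \left(\sqrt{1226415} + 546544234841\right) = -8 + \left(546544234841 + \sqrt{1226415}\right) = 546544234833 + \sqrt{1226415} \approx 5.4654 \cdot 10^{11}$)
$f - G = \frac{600676}{951999} - \left(546544234833 + \sqrt{1226415}\right) = - \frac{520309565016180491}{951999} - \sqrt{1226415}$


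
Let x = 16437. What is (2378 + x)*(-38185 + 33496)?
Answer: -88223535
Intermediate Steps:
(2378 + x)*(-38185 + 33496) = (2378 + 16437)*(-38185 + 33496) = 18815*(-4689) = -88223535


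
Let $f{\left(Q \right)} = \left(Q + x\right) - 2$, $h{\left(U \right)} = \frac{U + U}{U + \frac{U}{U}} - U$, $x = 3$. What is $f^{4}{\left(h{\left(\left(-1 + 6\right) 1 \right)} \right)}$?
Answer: $\frac{2401}{81} \approx 29.642$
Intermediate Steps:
$h{\left(U \right)} = - U + \frac{2 U}{1 + U}$ ($h{\left(U \right)} = \frac{2 U}{U + 1} - U = \frac{2 U}{1 + U} - U = - U + \frac{2 U}{1 + U}$)
$f{\left(Q \right)} = 1 + Q$ ($f{\left(Q \right)} = \left(Q + 3\right) - 2 = \left(3 + Q\right) - 2 = 1 + Q$)
$f^{4}{\left(h{\left(\left(-1 + 6\right) 1 \right)} \right)} = \left(1 + \frac{\left(-1 + 6\right) 1 \left(1 - \left(-1 + 6\right) 1\right)}{1 + \left(-1 + 6\right) 1}\right)^{4} = \left(1 + \frac{5 \cdot 1 \left(1 - 5 \cdot 1\right)}{1 + 5 \cdot 1}\right)^{4} = \left(1 + \frac{5 \left(1 - 5\right)}{1 + 5}\right)^{4} = \left(1 + \frac{5 \left(1 - 5\right)}{6}\right)^{4} = \left(1 + 5 \cdot \frac{1}{6} \left(-4\right)\right)^{4} = \left(1 - \frac{10}{3}\right)^{4} = \left(- \frac{7}{3}\right)^{4} = \frac{2401}{81}$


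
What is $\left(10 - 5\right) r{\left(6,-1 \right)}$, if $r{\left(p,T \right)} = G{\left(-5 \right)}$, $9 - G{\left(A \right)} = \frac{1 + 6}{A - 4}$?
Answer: $\frac{440}{9} \approx 48.889$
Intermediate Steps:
$G{\left(A \right)} = 9 - \frac{7}{-4 + A}$ ($G{\left(A \right)} = 9 - \frac{1 + 6}{A - 4} = 9 - \frac{7}{-4 + A}$)
$r{\left(p,T \right)} = \frac{88}{9}$ ($r{\left(p,T \right)} = \frac{-43 + 9 \left(-5\right)}{-4 - 5} = \frac{-43 - 45}{-9} = \left(- \frac{1}{9}\right) \left(-88\right) = \frac{88}{9}$)
$\left(10 - 5\right) r{\left(6,-1 \right)} = \left(10 - 5\right) \frac{88}{9} = 5 \cdot \frac{88}{9} = \frac{440}{9}$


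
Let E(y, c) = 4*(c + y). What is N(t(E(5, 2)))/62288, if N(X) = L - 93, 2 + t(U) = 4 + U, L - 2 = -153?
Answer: -61/15572 ≈ -0.0039173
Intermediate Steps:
L = -151 (L = 2 - 153 = -151)
E(y, c) = 4*c + 4*y
t(U) = 2 + U (t(U) = -2 + (4 + U) = 2 + U)
N(X) = -244 (N(X) = -151 - 93 = -244)
N(t(E(5, 2)))/62288 = -244/62288 = -244*1/62288 = -61/15572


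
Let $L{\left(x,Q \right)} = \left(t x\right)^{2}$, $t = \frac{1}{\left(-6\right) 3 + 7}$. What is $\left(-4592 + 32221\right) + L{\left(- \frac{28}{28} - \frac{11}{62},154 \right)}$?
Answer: $\frac{12850916325}{465124} \approx 27629.0$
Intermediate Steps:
$t = - \frac{1}{11}$ ($t = \frac{1}{-18 + 7} = \frac{1}{-11} = - \frac{1}{11} \approx -0.090909$)
$L{\left(x,Q \right)} = \frac{x^{2}}{121}$ ($L{\left(x,Q \right)} = \left(- \frac{x}{11}\right)^{2} = \frac{x^{2}}{121}$)
$\left(-4592 + 32221\right) + L{\left(- \frac{28}{28} - \frac{11}{62},154 \right)} = \left(-4592 + 32221\right) + \frac{\left(- \frac{28}{28} - \frac{11}{62}\right)^{2}}{121} = 27629 + \frac{\left(\left(-28\right) \frac{1}{28} - \frac{11}{62}\right)^{2}}{121} = 27629 + \frac{\left(-1 - \frac{11}{62}\right)^{2}}{121} = 27629 + \frac{\left(- \frac{73}{62}\right)^{2}}{121} = 27629 + \frac{1}{121} \cdot \frac{5329}{3844} = 27629 + \frac{5329}{465124} = \frac{12850916325}{465124}$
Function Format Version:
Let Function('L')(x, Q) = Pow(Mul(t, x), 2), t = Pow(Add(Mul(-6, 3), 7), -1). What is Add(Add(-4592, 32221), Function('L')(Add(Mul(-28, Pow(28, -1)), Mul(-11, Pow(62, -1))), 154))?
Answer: Rational(12850916325, 465124) ≈ 27629.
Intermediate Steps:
t = Rational(-1, 11) (t = Pow(Add(-18, 7), -1) = Pow(-11, -1) = Rational(-1, 11) ≈ -0.090909)
Function('L')(x, Q) = Mul(Rational(1, 121), Pow(x, 2)) (Function('L')(x, Q) = Pow(Mul(Rational(-1, 11), x), 2) = Mul(Rational(1, 121), Pow(x, 2)))
Add(Add(-4592, 32221), Function('L')(Add(Mul(-28, Pow(28, -1)), Mul(-11, Pow(62, -1))), 154)) = Add(Add(-4592, 32221), Mul(Rational(1, 121), Pow(Add(Mul(-28, Pow(28, -1)), Mul(-11, Pow(62, -1))), 2))) = Add(27629, Mul(Rational(1, 121), Pow(Add(Mul(-28, Rational(1, 28)), Mul(-11, Rational(1, 62))), 2))) = Add(27629, Mul(Rational(1, 121), Pow(Add(-1, Rational(-11, 62)), 2))) = Add(27629, Mul(Rational(1, 121), Pow(Rational(-73, 62), 2))) = Add(27629, Mul(Rational(1, 121), Rational(5329, 3844))) = Add(27629, Rational(5329, 465124)) = Rational(12850916325, 465124)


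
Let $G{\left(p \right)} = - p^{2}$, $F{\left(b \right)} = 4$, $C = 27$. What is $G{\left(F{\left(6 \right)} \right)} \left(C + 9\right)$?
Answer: $-576$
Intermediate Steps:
$G{\left(F{\left(6 \right)} \right)} \left(C + 9\right) = - 4^{2} \left(27 + 9\right) = \left(-1\right) 16 \cdot 36 = \left(-16\right) 36 = -576$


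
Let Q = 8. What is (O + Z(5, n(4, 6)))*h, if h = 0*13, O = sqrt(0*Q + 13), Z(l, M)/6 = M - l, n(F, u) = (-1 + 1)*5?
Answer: 0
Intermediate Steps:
n(F, u) = 0 (n(F, u) = 0*5 = 0)
Z(l, M) = -6*l + 6*M (Z(l, M) = 6*(M - l) = -6*l + 6*M)
O = sqrt(13) (O = sqrt(0*8 + 13) = sqrt(0 + 13) = sqrt(13) ≈ 3.6056)
h = 0
(O + Z(5, n(4, 6)))*h = (sqrt(13) + (-6*5 + 6*0))*0 = (sqrt(13) + (-30 + 0))*0 = (sqrt(13) - 30)*0 = (-30 + sqrt(13))*0 = 0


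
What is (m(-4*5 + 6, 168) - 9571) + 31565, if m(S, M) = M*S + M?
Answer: 19810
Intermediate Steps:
m(S, M) = M + M*S
(m(-4*5 + 6, 168) - 9571) + 31565 = (168*(1 + (-4*5 + 6)) - 9571) + 31565 = (168*(1 + (-20 + 6)) - 9571) + 31565 = (168*(1 - 14) - 9571) + 31565 = (168*(-13) - 9571) + 31565 = (-2184 - 9571) + 31565 = -11755 + 31565 = 19810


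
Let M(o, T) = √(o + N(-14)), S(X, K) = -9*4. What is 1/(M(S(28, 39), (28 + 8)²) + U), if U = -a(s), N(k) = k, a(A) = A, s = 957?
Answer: -957/915899 - 5*I*√2/915899 ≈ -0.0010449 - 7.7204e-6*I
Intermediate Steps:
S(X, K) = -36
M(o, T) = √(-14 + o) (M(o, T) = √(o - 14) = √(-14 + o))
U = -957 (U = -1*957 = -957)
1/(M(S(28, 39), (28 + 8)²) + U) = 1/(√(-14 - 36) - 957) = 1/(√(-50) - 957) = 1/(5*I*√2 - 957) = 1/(-957 + 5*I*√2)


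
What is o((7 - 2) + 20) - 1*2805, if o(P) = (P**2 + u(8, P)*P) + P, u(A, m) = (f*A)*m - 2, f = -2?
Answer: -12205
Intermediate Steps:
u(A, m) = -2 - 2*A*m (u(A, m) = (-2*A)*m - 2 = -2*A*m - 2 = -2 - 2*A*m)
o(P) = P + P**2 + P*(-2 - 16*P) (o(P) = (P**2 + (-2 - 2*8*P)*P) + P = (P**2 + (-2 - 16*P)*P) + P = (P**2 + P*(-2 - 16*P)) + P = P + P**2 + P*(-2 - 16*P))
o((7 - 2) + 20) - 1*2805 = -((7 - 2) + 20)*(1 + 15*((7 - 2) + 20)) - 1*2805 = -(5 + 20)*(1 + 15*(5 + 20)) - 2805 = -1*25*(1 + 15*25) - 2805 = -1*25*(1 + 375) - 2805 = -1*25*376 - 2805 = -9400 - 2805 = -12205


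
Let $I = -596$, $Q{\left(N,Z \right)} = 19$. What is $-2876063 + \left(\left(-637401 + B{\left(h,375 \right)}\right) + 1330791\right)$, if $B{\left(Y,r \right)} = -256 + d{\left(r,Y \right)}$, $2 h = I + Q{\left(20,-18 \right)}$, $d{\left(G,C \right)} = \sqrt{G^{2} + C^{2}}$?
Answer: $-2182929 + \frac{\sqrt{895429}}{2} \approx -2.1825 \cdot 10^{6}$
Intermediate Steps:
$d{\left(G,C \right)} = \sqrt{C^{2} + G^{2}}$
$h = - \frac{577}{2}$ ($h = \frac{-596 + 19}{2} = \frac{1}{2} \left(-577\right) = - \frac{577}{2} \approx -288.5$)
$B{\left(Y,r \right)} = -256 + \sqrt{Y^{2} + r^{2}}$
$-2876063 + \left(\left(-637401 + B{\left(h,375 \right)}\right) + 1330791\right) = -2876063 + \left(\left(-637401 - \left(256 - \sqrt{\left(- \frac{577}{2}\right)^{2} + 375^{2}}\right)\right) + 1330791\right) = -2876063 + \left(\left(-637401 - \left(256 - \sqrt{\frac{332929}{4} + 140625}\right)\right) + 1330791\right) = -2876063 + \left(\left(-637401 - \left(256 - \sqrt{\frac{895429}{4}}\right)\right) + 1330791\right) = -2876063 + \left(\left(-637401 - \left(256 - \frac{\sqrt{895429}}{2}\right)\right) + 1330791\right) = -2876063 + \left(\left(-637657 + \frac{\sqrt{895429}}{2}\right) + 1330791\right) = -2876063 + \left(693134 + \frac{\sqrt{895429}}{2}\right) = -2182929 + \frac{\sqrt{895429}}{2}$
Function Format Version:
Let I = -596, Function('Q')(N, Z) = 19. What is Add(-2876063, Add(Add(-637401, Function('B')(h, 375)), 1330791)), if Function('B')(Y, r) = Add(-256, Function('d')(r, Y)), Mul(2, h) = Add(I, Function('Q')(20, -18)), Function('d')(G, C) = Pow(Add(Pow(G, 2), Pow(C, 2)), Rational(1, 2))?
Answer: Add(-2182929, Mul(Rational(1, 2), Pow(895429, Rational(1, 2)))) ≈ -2.1825e+6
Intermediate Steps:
Function('d')(G, C) = Pow(Add(Pow(C, 2), Pow(G, 2)), Rational(1, 2))
h = Rational(-577, 2) (h = Mul(Rational(1, 2), Add(-596, 19)) = Mul(Rational(1, 2), -577) = Rational(-577, 2) ≈ -288.50)
Function('B')(Y, r) = Add(-256, Pow(Add(Pow(Y, 2), Pow(r, 2)), Rational(1, 2)))
Add(-2876063, Add(Add(-637401, Function('B')(h, 375)), 1330791)) = Add(-2876063, Add(Add(-637401, Add(-256, Pow(Add(Pow(Rational(-577, 2), 2), Pow(375, 2)), Rational(1, 2)))), 1330791)) = Add(-2876063, Add(Add(-637401, Add(-256, Pow(Add(Rational(332929, 4), 140625), Rational(1, 2)))), 1330791)) = Add(-2876063, Add(Add(-637401, Add(-256, Pow(Rational(895429, 4), Rational(1, 2)))), 1330791)) = Add(-2876063, Add(Add(-637401, Add(-256, Mul(Rational(1, 2), Pow(895429, Rational(1, 2))))), 1330791)) = Add(-2876063, Add(Add(-637657, Mul(Rational(1, 2), Pow(895429, Rational(1, 2)))), 1330791)) = Add(-2876063, Add(693134, Mul(Rational(1, 2), Pow(895429, Rational(1, 2))))) = Add(-2182929, Mul(Rational(1, 2), Pow(895429, Rational(1, 2))))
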